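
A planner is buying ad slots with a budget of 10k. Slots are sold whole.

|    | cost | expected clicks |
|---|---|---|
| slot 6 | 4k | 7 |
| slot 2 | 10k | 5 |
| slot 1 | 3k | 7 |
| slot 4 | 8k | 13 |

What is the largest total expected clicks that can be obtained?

Allowing fractional choices, the relaxed optimum would be about 18.9, but ad slots are indivisible.
slot 1: cost 3 ≤ 10, expected clicks 7.
slot 4: cost 8 ≤ 10, expected clicks 13.
slot 6 + slot 1: cost 4 + 3 = 7 ≤ 10, expected clicks 7 + 7 = 14.
Best is slot 6 and slot 1 with total expected clicks 14.

14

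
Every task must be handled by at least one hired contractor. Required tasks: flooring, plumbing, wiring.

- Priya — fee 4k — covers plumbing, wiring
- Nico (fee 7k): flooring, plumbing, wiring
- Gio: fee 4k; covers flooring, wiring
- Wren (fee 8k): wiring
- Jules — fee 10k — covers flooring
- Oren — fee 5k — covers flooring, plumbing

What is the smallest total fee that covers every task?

The greedy cost-per-new-task heuristic would pick Priya and Gio for 8, but a cheaper cover exists.
Nico alone covers flooring, plumbing, wiring — every task.
Total fee: 7.
No cover costs less than 7.

7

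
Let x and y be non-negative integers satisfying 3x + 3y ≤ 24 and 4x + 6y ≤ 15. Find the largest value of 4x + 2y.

Relaxing integrality, the LP optimum is 15.00 at (x,y) = (3.75, 0), which is not an integer point.
(x,y)=(3,0): 3·3+3·0=9≤24, 4·3+6·0=12≤15, objective 12.
(x,y)=(2,1): 3·2+3·1=9≤24, 4·2+6·1=14≤15, objective 10.
(x,y)=(2,0): 3·2+3·0=6≤24, 4·2+6·0=8≤15, objective 8.
No feasible integer point exceeds 12.

12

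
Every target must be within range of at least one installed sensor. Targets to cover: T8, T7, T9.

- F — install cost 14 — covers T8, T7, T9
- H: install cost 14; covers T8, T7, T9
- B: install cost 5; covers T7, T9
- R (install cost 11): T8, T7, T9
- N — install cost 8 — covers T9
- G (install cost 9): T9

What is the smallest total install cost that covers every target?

11

R alone covers T8, T7, T9 — every target.
Total install cost: 11.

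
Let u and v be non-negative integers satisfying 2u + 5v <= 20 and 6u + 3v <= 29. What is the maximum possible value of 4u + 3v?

(u,v)=(4,1): 2·4+5·1=13≤20, 6·4+3·1=27≤29, objective 19.
(u,v)=(3,2): 2·3+5·2=16≤20, 6·3+3·2=24≤29, objective 18.
(u,v)=(2,3): 2·2+5·3=19≤20, 6·2+3·3=21≤29, objective 17.
Maximum is 19 at (u,v)=(4,1).

19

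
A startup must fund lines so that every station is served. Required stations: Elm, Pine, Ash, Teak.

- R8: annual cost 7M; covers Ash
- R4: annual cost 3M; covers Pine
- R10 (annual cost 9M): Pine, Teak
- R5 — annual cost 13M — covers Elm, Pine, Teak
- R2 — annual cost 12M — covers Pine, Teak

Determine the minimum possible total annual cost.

The greedy cost-per-new-station heuristic would pick R4, R5, and R8 for 23, but a cheaper cover exists.
Choose R8 and R5: together they cover Elm, Pine, Ash, Teak — every station.
Total annual cost: 7 + 13 = 20.
No cover costs less than 20.

20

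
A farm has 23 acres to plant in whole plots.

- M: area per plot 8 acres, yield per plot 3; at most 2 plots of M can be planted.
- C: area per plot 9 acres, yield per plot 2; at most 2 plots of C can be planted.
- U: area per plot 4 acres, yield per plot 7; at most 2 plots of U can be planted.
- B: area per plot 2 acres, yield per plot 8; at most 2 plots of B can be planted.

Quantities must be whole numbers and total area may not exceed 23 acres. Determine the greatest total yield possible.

33

This is a bounded integer knapsack.
B has the best ratio (8/2); taking only B gives at most 2×8 = 16 (stopped by the supply cap of 2).
Mixing does better — 1×M, 2×U, and 2×B: area 20 ≤ 23, yield 1·3 + 2·7 + 2·8 = 33.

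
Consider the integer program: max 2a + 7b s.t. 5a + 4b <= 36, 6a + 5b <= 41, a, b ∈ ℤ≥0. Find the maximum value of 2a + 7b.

(a,b)=(0,8) is feasible, giving 56.
(a,b)=(1,7) is feasible, giving 51.
(a,b)=(0,7) is feasible, giving 49.
Maximum is 56 at (a,b)=(0,8).

56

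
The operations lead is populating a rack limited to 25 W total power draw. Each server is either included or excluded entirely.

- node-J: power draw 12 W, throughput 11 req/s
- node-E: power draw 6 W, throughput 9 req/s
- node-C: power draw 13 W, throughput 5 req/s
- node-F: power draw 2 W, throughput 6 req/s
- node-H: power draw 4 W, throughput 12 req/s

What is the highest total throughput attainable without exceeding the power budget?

node-J + node-E + node-F + node-H: power draw 12 + 6 + 2 + 4 = 24 ≤ 25, throughput 11 + 9 + 6 + 12 = 38.
node-J + node-E + node-H: power draw 12 + 6 + 4 = 22 ≤ 25, throughput 11 + 9 + 12 = 32.
Best is node-J, node-E, node-F, and node-H with total throughput 38.

38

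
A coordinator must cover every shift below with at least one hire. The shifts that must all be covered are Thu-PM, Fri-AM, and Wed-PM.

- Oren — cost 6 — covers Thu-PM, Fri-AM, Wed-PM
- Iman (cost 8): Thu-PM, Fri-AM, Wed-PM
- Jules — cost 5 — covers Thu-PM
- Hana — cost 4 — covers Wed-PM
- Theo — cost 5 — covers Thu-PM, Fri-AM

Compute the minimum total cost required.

6

Oren alone covers Thu-PM, Fri-AM, Wed-PM — every shift.
Total cost: 6.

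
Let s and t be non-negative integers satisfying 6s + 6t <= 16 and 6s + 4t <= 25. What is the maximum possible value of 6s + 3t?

(s,t)=(2,0) is feasible, giving 12.
(s,t)=(1,1) is feasible, giving 9.
(s,t)=(1,0) is feasible, giving 6.
No feasible integer point exceeds 12.

12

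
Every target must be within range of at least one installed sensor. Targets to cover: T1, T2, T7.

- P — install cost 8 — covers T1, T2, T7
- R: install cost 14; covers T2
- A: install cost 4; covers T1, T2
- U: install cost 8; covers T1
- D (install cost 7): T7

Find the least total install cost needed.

This is an integer covering problem.
The greedy cost-per-new-target heuristic would pick A and D for 11, but a cheaper cover exists.
P alone covers T1, T2, T7 — every target.
Total install cost: 8.
No cover costs less than 8.

8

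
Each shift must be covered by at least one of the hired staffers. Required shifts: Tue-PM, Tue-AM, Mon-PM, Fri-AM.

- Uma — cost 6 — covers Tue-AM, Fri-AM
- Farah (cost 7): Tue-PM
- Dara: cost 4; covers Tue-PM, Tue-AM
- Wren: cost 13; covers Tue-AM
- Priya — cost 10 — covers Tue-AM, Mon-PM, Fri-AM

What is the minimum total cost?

This is a weighted set-cover instance.
Choose Dara and Priya: together they cover Tue-PM, Tue-AM, Mon-PM, Fri-AM — every shift.
Total cost: 4 + 10 = 14.
No cover costs less than 14.

14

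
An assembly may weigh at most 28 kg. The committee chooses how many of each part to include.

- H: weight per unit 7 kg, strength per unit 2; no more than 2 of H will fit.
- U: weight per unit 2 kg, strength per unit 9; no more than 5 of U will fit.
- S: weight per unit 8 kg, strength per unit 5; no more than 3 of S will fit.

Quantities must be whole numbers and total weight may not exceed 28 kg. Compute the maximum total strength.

55

U has the best ratio (9/2); taking only U gives at most 5×9 = 45 (stopped by the supply cap of 5).
Mixing does better — 5×U and 2×S: weight 26 ≤ 28, strength 5·9 + 2·5 = 55.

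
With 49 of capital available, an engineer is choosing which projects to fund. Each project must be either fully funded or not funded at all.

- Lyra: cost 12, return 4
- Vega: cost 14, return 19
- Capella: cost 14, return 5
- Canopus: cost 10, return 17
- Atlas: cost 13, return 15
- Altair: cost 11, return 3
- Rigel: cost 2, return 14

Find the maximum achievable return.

65

Take Vega, Canopus, Atlas, and Rigel: cost 14 + 10 + 13 + 2 = 39 ≤ 49, return 19 + 17 + 15 + 14 = 65.
No other feasible combination does better.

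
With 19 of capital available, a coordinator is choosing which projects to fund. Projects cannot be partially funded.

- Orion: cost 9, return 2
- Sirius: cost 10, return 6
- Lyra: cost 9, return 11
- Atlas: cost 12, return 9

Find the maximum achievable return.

17

Treat it as a binary knapsack problem.
Take Sirius and Lyra: cost 10 + 9 = 19 ≤ 19, return 6 + 11 = 17.
No other feasible combination does better.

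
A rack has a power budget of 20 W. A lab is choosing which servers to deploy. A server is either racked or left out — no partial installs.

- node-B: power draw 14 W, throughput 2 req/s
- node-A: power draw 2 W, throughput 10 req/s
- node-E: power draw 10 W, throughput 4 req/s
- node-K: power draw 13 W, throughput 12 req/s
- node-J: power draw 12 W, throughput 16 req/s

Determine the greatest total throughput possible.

26

Take node-A and node-J: power draw 2 + 12 = 14 ≤ 20, throughput 10 + 16 = 26.
No other feasible combination does better.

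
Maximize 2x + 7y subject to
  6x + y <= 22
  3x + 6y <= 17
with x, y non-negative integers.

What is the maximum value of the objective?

Relaxing integrality, the LP optimum is 19.83 at (x,y) = (0, 2.83), which is not an integer point.
(x,y)=(1,2): 6·1+1·2=8≤22, 3·1+6·2=15≤17, objective 16.
(x,y)=(0,2): 6·0+1·2=2≤22, 3·0+6·2=12≤17, objective 14.
(x,y)=(2,1): 6·2+1·1=13≤22, 3·2+6·1=12≤17, objective 11.
Maximum is 16 at (x,y)=(1,2).

16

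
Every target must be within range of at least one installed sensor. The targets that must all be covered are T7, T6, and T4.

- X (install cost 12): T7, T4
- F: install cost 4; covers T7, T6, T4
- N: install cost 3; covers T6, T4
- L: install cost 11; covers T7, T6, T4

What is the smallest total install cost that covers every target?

4

F alone covers T7, T6, T4 — every target.
Total install cost: 4.
No cover costs less than 4.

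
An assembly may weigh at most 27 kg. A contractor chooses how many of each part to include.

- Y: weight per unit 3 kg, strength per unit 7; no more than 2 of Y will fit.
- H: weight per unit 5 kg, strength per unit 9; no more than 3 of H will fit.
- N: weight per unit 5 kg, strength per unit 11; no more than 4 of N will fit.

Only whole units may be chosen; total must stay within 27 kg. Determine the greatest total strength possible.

Take 2×Y and 4×N: weight 26 ≤ 27, strength 2·7 + 4·11 = 58.
Y has the best ratio (7/3) and is taken to its limit of 2; remaining capacity is filled optimally with the others.

58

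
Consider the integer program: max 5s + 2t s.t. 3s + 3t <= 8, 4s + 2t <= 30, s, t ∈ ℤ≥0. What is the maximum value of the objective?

Relaxing integrality, the LP optimum is 13.33 at (s,t) = (2.67, 0), which is not an integer point.
(s,t)=(2,0): 3·2+3·0=6≤8, 4·2+2·0=8≤30, objective 10.
(s,t)=(1,1): 3·1+3·1=6≤8, 4·1+2·1=6≤30, objective 7.
(s,t)=(1,0): 3·1+3·0=3≤8, 4·1+2·0=4≤30, objective 5.
No feasible integer point exceeds 10.

10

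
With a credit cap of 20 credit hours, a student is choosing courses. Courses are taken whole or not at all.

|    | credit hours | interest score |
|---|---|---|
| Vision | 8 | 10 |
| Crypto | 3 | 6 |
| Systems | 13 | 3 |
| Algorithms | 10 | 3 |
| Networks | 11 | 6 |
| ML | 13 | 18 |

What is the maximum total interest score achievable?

Vision + Crypto: credit hours 8 + 3 = 11 ≤ 20, interest score 10 + 6 = 16.
ML: credit hours 13 ≤ 20, interest score 18.
Crypto + ML: credit hours 3 + 13 = 16 ≤ 20, interest score 6 + 18 = 24.
Best is Crypto and ML with total interest score 24.

24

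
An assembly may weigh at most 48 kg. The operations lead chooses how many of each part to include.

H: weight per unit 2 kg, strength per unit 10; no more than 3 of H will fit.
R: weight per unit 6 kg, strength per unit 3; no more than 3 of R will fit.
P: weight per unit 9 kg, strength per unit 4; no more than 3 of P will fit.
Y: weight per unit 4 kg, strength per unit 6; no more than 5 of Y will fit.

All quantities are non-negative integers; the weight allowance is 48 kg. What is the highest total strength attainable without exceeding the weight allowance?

70

Take 3×H, 2×R, 1×P, and 5×Y: weight 47 ≤ 48, strength 3·10 + 2·3 + 1·4 + 5·6 = 70.
H has the best ratio (10/2) and is taken to its limit of 3; remaining capacity is filled optimally with the others.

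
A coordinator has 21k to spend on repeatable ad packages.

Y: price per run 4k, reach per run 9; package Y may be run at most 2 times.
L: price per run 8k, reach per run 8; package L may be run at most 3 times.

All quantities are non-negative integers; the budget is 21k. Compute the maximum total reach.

Y has the best ratio (9/4); taking only Y gives at most 2×9 = 18 (stopped by the supply cap of 2).
Mixing does better — 2×Y and 1×L: price 16 ≤ 21, reach 2·9 + 1·8 = 26.

26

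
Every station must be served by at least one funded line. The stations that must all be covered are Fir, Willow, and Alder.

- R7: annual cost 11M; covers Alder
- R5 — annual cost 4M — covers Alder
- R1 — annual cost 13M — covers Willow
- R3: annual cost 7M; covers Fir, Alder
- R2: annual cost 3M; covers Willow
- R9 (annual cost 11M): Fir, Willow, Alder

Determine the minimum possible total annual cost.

Choose R3 and R2: together they cover Fir, Willow, Alder — every station.
Total annual cost: 7 + 3 = 10.
No cover costs less than 10.

10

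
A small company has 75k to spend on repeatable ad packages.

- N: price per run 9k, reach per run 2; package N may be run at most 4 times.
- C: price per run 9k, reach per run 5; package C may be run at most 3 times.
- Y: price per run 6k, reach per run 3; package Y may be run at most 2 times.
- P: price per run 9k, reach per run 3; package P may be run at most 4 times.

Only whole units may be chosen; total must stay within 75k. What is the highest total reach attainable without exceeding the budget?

C has the best ratio (5/9); taking only C gives at most 3×5 = 15 (stopped by the supply cap of 3).
Mixing does better — 3×C, 2×Y, and 4×P: price 75 ≤ 75, reach 3·5 + 2·3 + 4·3 = 33.

33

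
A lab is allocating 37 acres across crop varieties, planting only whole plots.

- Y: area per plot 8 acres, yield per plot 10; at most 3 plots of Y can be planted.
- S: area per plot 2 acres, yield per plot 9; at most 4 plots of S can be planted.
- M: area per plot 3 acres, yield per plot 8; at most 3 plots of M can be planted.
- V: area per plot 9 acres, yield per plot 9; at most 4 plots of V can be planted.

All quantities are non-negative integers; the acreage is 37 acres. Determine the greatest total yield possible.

80

S has the best ratio (9/2); taking only S gives at most 4×9 = 36 (stopped by the supply cap of 4).
Mixing does better — 2×Y, 4×S, and 3×M: area 33 ≤ 37, yield 2·10 + 4·9 + 3·8 = 80.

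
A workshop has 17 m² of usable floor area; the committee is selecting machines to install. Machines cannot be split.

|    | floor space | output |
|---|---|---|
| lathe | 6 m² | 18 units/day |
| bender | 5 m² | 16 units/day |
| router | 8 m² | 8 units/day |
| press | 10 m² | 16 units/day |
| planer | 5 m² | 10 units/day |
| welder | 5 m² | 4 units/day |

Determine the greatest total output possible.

44

Allowing fractional choices, the relaxed optimum would be about 45.6, but machines are indivisible.
lathe + bender + planer: floor space 6 + 5 + 5 = 16 ≤ 17, output 18 + 16 + 10 = 44.
lathe + bender + welder: floor space 6 + 5 + 5 = 16 ≤ 17, output 18 + 16 + 4 = 38.
Best is lathe, bender, and planer with total output 44.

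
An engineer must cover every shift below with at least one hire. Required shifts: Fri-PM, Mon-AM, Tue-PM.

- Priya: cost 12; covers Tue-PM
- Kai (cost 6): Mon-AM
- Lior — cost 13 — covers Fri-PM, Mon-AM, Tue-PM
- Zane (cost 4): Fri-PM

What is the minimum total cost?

The greedy cost-per-new-shift heuristic would pick Zane, Kai, and Priya for 22, but a cheaper cover exists.
Lior alone covers Fri-PM, Mon-AM, Tue-PM — every shift.
Total cost: 13.
No cover costs less than 13.

13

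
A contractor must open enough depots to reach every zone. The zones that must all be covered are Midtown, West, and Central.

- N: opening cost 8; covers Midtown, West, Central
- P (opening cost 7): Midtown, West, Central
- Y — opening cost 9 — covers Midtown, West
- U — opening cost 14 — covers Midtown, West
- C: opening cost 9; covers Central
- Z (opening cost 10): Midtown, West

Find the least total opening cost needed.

7

P alone covers Midtown, West, Central — every zone.
Total opening cost: 7.
No cover costs less than 7.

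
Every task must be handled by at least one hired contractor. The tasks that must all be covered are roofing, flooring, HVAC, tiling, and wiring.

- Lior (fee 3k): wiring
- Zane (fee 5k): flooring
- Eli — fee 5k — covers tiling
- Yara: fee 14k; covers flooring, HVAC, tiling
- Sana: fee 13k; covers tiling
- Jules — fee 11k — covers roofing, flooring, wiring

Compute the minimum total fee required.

The greedy cost-per-new-task heuristic would pick Lior, Yara, and Jules for 28, but a cheaper cover exists.
Choose Yara and Jules: together they cover roofing, flooring, HVAC, tiling, wiring — every task.
Total fee: 14 + 11 = 25.
No cover costs less than 25.

25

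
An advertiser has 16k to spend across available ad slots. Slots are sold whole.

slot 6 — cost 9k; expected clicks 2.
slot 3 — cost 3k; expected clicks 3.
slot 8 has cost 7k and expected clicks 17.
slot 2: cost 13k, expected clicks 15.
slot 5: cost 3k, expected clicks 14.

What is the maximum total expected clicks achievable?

Take slot 3, slot 8, and slot 5: cost 3 + 7 + 3 = 13 ≤ 16, expected clicks 3 + 17 + 14 = 34.
No other feasible combination does better.

34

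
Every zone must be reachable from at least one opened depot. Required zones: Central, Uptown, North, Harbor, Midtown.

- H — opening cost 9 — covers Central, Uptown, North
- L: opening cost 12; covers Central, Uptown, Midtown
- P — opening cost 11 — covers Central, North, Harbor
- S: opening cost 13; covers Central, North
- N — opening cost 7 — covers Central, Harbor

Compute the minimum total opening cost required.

This is a weighted set-cover instance.
The greedy cost-per-new-zone heuristic would pick H, N, and L for 28, but a cheaper cover exists.
Choose L and P: together they cover Central, Uptown, North, Harbor, Midtown — every zone.
Total opening cost: 12 + 11 = 23.
No cover costs less than 23.

23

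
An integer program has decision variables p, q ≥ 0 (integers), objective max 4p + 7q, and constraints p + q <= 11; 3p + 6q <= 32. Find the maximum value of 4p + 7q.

40

(p,q)=(10,0): 1·10+1·0=10≤11, 3·10+6·0=30≤32, objective 40.
(p,q)=(9,0): 1·9+1·0=9≤11, 3·9+6·0=27≤32, objective 36.
No feasible integer point exceeds 40.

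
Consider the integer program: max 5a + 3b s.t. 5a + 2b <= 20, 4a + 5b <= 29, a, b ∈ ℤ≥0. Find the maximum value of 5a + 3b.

The continuous relaxation peaks at (2.47, 3.82) with value 23.82; rounding to a feasible lattice point costs some objective.
(a,b)=(2,4): 5·2+2·4=18≤20, 4·2+5·4=28≤29, objective 22.
(a,b)=(3,2): 5·3+2·2=19≤20, 4·3+5·2=22≤29, objective 21.
(a,b)=(1,5): 5·1+2·5=15≤20, 4·1+5·5=29≤29, objective 20.
The best lattice point is (2,4), giving 22.

22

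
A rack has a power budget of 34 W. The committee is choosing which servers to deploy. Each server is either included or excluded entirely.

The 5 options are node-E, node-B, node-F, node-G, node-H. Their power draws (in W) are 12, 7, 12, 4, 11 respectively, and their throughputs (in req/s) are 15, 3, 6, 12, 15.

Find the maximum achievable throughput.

45

Take node-E, node-B, node-G, and node-H: power draw 12 + 7 + 4 + 11 = 34 ≤ 34, throughput 15 + 3 + 12 + 15 = 45.
No other feasible combination does better.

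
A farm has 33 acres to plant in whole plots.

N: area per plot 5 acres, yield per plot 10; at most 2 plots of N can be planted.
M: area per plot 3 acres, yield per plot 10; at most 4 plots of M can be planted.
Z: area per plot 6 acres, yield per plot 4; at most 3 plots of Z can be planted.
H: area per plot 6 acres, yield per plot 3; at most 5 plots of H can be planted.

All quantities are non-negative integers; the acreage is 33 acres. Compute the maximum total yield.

64

Take 2×N, 4×M, and 1×Z: area 28 ≤ 33, yield 2·10 + 4·10 + 1·4 = 64.
M has the best ratio (10/3) and is taken to its limit of 4; remaining capacity is filled optimally with the others.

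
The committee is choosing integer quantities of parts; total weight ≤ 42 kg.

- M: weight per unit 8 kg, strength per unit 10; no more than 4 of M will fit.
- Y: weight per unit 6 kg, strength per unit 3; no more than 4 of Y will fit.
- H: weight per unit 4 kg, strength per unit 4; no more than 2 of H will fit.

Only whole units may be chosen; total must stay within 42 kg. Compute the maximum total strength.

M has the best ratio (10/8); taking only M gives at most 4×10 = 40 (stopped by the supply cap of 4).
Mixing does better — 4×M and 2×H: weight 40 ≤ 42, strength 4·10 + 2·4 = 48.

48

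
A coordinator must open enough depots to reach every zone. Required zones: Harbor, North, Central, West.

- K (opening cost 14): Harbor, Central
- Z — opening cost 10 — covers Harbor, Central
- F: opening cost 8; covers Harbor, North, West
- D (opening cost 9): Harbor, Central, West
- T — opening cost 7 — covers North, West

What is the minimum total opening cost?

16

This is an integer covering problem.
The greedy cost-per-new-zone heuristic would pick F and D for 17, but a cheaper cover exists.
Choose D and T: together they cover Harbor, North, Central, West — every zone.
Total opening cost: 9 + 7 = 16.
No cover costs less than 16.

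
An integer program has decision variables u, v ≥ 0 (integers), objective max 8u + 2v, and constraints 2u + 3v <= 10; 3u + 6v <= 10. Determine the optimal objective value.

The continuous relaxation peaks at (3.33, 0) with value 26.67; rounding to a feasible lattice point costs some objective.
(u,v)=(3,0): 2·3+3·0=6≤10, 3·3+6·0=9≤10, objective 24.
(u,v)=(2,0): 2·2+3·0=4≤10, 3·2+6·0=6≤10, objective 16.
No feasible integer point exceeds 24.

24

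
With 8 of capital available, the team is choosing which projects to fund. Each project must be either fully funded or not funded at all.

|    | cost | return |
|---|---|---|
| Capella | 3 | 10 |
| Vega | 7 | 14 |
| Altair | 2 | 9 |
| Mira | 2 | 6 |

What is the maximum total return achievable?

25

Capella + Altair + Mira: cost 3 + 2 + 2 = 7 ≤ 8, return 10 + 9 + 6 = 25.
Capella + Altair: cost 3 + 2 = 5 ≤ 8, return 10 + 9 = 19.
Best is Capella, Altair, and Mira with total return 25.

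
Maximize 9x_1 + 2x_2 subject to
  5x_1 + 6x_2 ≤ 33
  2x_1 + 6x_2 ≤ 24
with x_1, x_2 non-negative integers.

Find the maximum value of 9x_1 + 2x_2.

(x_1,x_2)=(6,0) is feasible, giving 54.
(x_1,x_2)=(5,1) is feasible, giving 47.
(x_1,x_2)=(5,0) is feasible, giving 45.
No feasible integer point exceeds 54.

54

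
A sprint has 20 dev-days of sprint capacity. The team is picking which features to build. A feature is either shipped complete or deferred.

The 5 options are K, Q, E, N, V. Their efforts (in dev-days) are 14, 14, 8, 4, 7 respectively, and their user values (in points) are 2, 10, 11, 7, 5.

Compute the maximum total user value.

23

Allowing fractional choices, the relaxed optimum would be about 23.7, but features are indivisible.
E + N: effort 8 + 4 = 12 ≤ 20, user value 11 + 7 = 18.
E + N + V: effort 8 + 4 + 7 = 19 ≤ 20, user value 11 + 7 + 5 = 23.
Best is E, N, and V with total user value 23.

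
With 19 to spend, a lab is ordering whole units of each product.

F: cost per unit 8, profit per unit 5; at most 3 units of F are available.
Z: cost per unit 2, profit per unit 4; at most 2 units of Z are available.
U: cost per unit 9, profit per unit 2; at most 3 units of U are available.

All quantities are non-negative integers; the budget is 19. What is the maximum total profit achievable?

Take 2×F and 1×Z: cost 18 ≤ 19, profit 2·5 + 1·4 = 14.
No other integer combination yields more.

14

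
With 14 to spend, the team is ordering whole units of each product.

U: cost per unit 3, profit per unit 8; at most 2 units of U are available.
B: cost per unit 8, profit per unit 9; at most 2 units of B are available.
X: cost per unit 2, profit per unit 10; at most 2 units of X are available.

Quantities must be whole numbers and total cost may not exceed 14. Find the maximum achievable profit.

36

Take 2×U and 2×X: cost 10 ≤ 14, profit 2·8 + 2·10 = 36.
X has the best ratio (10/2) and is taken to its limit of 2; remaining capacity is filled optimally with the others.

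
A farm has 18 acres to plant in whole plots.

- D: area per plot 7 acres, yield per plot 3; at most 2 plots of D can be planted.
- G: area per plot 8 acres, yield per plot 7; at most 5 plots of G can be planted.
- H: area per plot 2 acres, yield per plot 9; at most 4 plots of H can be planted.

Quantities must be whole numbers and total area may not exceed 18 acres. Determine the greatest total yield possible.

1×G and 4×H: area 16 ≤ 18, yield 1·7 + 4·9 = 43.
1×D and 4×H: area 15 ≤ 18, yield 1·3 + 4·9 = 39.
Best is 43.

43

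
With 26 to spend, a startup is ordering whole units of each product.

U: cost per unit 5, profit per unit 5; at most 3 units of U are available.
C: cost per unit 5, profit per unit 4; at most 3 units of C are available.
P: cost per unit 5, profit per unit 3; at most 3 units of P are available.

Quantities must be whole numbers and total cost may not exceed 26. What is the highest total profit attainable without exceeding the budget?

23

This is a bounded integer knapsack.
U has the best ratio (5/5); taking only U gives at most 3×5 = 15 (stopped by the supply cap of 3).
Mixing does better — 3×U and 2×C: cost 25 ≤ 26, profit 3·5 + 2·4 = 23.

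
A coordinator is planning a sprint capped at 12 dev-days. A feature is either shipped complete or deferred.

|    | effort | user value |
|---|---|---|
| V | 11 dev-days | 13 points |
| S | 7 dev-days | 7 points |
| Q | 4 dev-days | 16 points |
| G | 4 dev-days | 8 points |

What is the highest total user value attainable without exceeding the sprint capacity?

24

This is a 0-1 knapsack instance.
S + Q: effort 7 + 4 = 11 ≤ 12, user value 7 + 16 = 23.
Q + G: effort 4 + 4 = 8 ≤ 12, user value 16 + 8 = 24.
Best is Q and G with total user value 24.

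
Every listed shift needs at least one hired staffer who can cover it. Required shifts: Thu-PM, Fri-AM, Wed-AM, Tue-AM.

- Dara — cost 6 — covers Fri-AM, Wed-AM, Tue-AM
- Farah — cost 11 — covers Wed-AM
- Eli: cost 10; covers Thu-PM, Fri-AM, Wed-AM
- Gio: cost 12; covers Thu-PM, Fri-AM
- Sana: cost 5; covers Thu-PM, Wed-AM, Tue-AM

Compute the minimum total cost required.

11

This is a weighted set-cover instance.
Choose Dara and Sana: together they cover Thu-PM, Fri-AM, Wed-AM, Tue-AM — every shift.
Total cost: 6 + 5 = 11.
No cover costs less than 11.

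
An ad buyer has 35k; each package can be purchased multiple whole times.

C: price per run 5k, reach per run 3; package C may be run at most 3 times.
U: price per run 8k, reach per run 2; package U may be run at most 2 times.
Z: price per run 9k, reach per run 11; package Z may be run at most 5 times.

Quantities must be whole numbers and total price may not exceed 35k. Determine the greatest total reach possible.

Take 1×C and 3×Z: price 32 ≤ 35, reach 1·3 + 3·11 = 36.
No other integer combination yields more.

36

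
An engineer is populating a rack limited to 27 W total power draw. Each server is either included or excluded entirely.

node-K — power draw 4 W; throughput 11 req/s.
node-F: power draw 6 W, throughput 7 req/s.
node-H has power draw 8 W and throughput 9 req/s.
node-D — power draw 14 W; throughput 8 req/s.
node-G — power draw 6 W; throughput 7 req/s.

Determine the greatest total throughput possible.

34

This is a 0-1 knapsack instance.
Allowing fractional choices, the relaxed optimum would be about 35.7, but servers are indivisible.
node-K + node-H + node-D: power draw 4 + 8 + 14 = 26 ≤ 27, throughput 11 + 9 + 8 = 28.
node-K + node-F + node-H + node-G: power draw 4 + 6 + 8 + 6 = 24 ≤ 27, throughput 11 + 7 + 9 + 7 = 34.
Best is node-K, node-F, node-H, and node-G with total throughput 34.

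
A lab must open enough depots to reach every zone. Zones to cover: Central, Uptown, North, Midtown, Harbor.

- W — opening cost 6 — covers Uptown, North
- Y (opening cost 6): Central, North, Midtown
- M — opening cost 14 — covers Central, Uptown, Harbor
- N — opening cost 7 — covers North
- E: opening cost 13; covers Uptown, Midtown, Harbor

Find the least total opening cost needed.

19

This is a weighted set-cover instance.
The greedy cost-per-new-zone heuristic would pick Y, W, and E for 25, but a cheaper cover exists.
Choose Y and E: together they cover Central, Uptown, North, Midtown, Harbor — every zone.
Total opening cost: 6 + 13 = 19.
No cover costs less than 19.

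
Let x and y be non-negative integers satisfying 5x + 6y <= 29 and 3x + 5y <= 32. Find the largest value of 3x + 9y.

39

The continuous relaxation peaks at (0, 4.83) with value 43.50; rounding to a feasible lattice point costs some objective.
(x,y)=(1,4): 5·1+6·4=29≤29, 3·1+5·4=23≤32, objective 39.
(x,y)=(0,4): 5·0+6·4=24≤29, 3·0+5·4=20≤32, objective 36.
(x,y)=(2,3): 5·2+6·3=28≤29, 3·2+5·3=21≤32, objective 33.
The best lattice point is (1,4), giving 39.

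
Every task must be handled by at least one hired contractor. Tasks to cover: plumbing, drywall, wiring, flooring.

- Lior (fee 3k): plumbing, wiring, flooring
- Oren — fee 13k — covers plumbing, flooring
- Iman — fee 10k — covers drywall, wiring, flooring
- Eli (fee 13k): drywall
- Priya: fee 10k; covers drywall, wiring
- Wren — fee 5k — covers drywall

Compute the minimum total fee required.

Choose Lior and Wren: together they cover plumbing, drywall, wiring, flooring — every task.
Total fee: 3 + 5 = 8.

8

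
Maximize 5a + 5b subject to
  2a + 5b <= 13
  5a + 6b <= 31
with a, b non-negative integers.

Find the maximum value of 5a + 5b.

(a,b)=(6,0): 2·6+5·0=12≤13, 5·6+6·0=30≤31, objective 30.
(a,b)=(5,0): 2·5+5·0=10≤13, 5·5+6·0=25≤31, objective 25.
The best lattice point is (6,0), giving 30.

30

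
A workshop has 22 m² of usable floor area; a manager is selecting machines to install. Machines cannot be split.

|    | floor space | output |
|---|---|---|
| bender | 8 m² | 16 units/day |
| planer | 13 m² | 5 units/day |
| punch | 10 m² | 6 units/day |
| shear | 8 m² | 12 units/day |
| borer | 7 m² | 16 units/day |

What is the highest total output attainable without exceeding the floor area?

This is an integer program with binary decision variables.
Allowing fractional choices, the relaxed optimum would be about 42.5, but machines are indivisible.
bender + borer: floor space 8 + 7 = 15 ≤ 22, output 16 + 16 = 32.
bender + shear: floor space 8 + 8 = 16 ≤ 22, output 16 + 12 = 28.
shear + borer: floor space 8 + 7 = 15 ≤ 22, output 12 + 16 = 28.
Best is bender and borer with total output 32.

32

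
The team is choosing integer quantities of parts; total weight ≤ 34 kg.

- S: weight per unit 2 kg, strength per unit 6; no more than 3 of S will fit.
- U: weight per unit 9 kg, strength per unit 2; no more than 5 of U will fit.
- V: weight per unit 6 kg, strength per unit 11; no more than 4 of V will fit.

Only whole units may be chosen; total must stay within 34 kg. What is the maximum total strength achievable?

62

This is a bounded integer knapsack.
2×S and 4×V: weight 28 ≤ 34, strength 2·6 + 4·11 = 56.
3×S and 4×V: weight 30 ≤ 34, strength 3·6 + 4·11 = 62.
Best is 62.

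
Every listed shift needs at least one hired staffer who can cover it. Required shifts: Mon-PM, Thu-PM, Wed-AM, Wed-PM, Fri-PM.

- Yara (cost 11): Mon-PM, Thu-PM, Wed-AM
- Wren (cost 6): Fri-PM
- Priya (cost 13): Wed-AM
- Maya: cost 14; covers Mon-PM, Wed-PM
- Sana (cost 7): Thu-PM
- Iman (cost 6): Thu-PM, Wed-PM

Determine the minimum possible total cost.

Choose Yara, Wren, and Iman: together they cover Mon-PM, Thu-PM, Wed-AM, Wed-PM, Fri-PM — every shift.
Total cost: 11 + 6 + 6 = 23.

23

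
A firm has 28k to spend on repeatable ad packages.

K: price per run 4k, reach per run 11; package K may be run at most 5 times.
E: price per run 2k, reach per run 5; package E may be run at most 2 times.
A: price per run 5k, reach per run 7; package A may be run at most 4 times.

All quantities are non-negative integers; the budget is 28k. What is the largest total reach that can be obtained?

67

This is a bounded integer knapsack.
5×K and 2×E: price 24 ≤ 28, reach 5·11 + 2·5 = 65.
5×K, 1×E, and 1×A: price 27 ≤ 28, reach 5·11 + 1·5 + 1·7 = 67.
Best is 67.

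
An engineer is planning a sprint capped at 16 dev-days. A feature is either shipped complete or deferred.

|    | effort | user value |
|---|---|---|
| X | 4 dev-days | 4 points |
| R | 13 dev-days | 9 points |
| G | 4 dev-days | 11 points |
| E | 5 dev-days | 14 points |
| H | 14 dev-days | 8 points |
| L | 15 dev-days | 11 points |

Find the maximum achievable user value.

X + G + E: effort 4 + 4 + 5 = 13 ≤ 16, user value 4 + 11 + 14 = 29.
G + E: effort 4 + 5 = 9 ≤ 16, user value 11 + 14 = 25.
X + E: effort 4 + 5 = 9 ≤ 16, user value 4 + 14 = 18.
Best is X, G, and E with total user value 29.

29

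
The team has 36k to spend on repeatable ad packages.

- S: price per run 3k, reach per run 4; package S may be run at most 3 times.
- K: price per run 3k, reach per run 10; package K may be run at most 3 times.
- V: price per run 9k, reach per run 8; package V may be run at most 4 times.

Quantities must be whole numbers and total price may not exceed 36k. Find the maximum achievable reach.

58

3×S, 3×K, and 2×V: price 36 ≤ 36, reach 3·4 + 3·10 + 2·8 = 58.
3×K and 3×V: price 36 ≤ 36, reach 3·10 + 3·8 = 54.
Best is 58.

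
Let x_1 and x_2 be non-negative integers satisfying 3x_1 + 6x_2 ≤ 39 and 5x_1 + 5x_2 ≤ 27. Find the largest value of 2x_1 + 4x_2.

Relaxing integrality, the LP optimum is 21.60 at (x_1,x_2) = (0, 5.4), which is not an integer point.
(x_1,x_2)=(0,5): 3·0+6·5=30≤39, 5·0+5·5=25≤27, objective 20.
(x_1,x_2)=(1,4): 3·1+6·4=27≤39, 5·1+5·4=25≤27, objective 18.
The best lattice point is (0,5), giving 20.

20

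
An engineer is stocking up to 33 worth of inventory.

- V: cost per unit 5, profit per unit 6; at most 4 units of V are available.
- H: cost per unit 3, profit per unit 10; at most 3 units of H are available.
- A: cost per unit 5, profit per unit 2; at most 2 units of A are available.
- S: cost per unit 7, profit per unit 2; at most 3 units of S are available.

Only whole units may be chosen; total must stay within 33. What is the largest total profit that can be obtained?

H has the best ratio (10/3); taking only H gives at most 3×10 = 30 (stopped by the supply cap of 3).
Mixing does better — 4×V and 3×H: cost 29 ≤ 33, profit 4·6 + 3·10 = 54.

54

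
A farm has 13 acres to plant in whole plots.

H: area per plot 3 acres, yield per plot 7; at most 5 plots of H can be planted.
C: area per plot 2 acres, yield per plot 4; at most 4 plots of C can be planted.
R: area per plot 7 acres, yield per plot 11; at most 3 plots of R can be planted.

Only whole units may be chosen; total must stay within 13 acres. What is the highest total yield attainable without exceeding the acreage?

29

Take 3×H and 2×C: area 13 ≤ 13, yield 3·7 + 2·4 = 29.
No other integer combination yields more.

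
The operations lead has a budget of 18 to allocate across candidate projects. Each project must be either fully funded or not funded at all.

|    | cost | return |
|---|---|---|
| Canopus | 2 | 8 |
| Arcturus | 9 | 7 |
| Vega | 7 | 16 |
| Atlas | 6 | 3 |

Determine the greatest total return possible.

This is an integer program with binary decision variables.
Canopus + Vega + Atlas: cost 2 + 7 + 6 = 15 ≤ 18, return 8 + 16 + 3 = 27.
Canopus + Vega: cost 2 + 7 = 9 ≤ 18, return 8 + 16 = 24.
Canopus + Arcturus + Vega: cost 2 + 9 + 7 = 18 ≤ 18, return 8 + 7 + 16 = 31.
Best is Canopus, Arcturus, and Vega with total return 31.

31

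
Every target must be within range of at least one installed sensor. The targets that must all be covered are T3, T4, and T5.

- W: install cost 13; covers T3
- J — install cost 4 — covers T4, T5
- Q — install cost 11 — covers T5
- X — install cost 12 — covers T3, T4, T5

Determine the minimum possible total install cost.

12

This is an integer covering problem.
The greedy cost-per-new-target heuristic would pick J and X for 16, but a cheaper cover exists.
X alone covers T3, T4, T5 — every target.
Total install cost: 12.
No cover costs less than 12.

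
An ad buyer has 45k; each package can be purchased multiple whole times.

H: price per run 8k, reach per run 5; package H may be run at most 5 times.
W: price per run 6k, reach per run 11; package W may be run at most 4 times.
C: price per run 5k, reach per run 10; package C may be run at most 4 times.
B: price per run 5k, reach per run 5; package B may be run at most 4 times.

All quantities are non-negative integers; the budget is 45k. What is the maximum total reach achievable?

84

4×W, 3×C, and 1×B: price 44 ≤ 45, reach 4·11 + 3·10 + 1·5 = 79.
4×W and 4×C: price 44 ≤ 45, reach 4·11 + 4·10 = 84.
Best is 84.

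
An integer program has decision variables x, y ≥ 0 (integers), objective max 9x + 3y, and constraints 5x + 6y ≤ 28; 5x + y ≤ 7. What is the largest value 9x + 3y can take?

15

Relaxing integrality, the LP optimum is 17.64 at (x,y) = (0.56, 4.2), which is not an integer point.
(x,y)=(1,2): 5·1+6·2=17≤28, 5·1+1·2=7≤7, objective 15.
(x,y)=(0,4): 5·0+6·4=24≤28, 5·0+1·4=4≤7, objective 12.
(x,y)=(1,1): 5·1+6·1=11≤28, 5·1+1·1=6≤7, objective 12.
The best lattice point is (1,2), giving 15.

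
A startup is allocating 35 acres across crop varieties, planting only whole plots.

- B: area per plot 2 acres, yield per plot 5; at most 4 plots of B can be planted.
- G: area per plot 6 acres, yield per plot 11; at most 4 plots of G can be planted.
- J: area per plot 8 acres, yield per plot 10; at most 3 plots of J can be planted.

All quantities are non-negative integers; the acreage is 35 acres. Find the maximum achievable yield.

4×B, 3×G, and 1×J: area 34 ≤ 35, yield 4·5 + 3·11 + 1·10 = 63.
4×B and 4×G: area 32 ≤ 35, yield 4·5 + 4·11 = 64.
Best is 64.

64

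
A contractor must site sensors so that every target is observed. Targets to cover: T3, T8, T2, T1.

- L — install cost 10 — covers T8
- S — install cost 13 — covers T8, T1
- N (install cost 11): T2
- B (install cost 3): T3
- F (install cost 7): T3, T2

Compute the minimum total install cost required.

20

The greedy cost-per-new-target heuristic would pick B, S, and F for 23, but a cheaper cover exists.
Choose S and F: together they cover T3, T8, T2, T1 — every target.
Total install cost: 13 + 7 = 20.
No cover costs less than 20.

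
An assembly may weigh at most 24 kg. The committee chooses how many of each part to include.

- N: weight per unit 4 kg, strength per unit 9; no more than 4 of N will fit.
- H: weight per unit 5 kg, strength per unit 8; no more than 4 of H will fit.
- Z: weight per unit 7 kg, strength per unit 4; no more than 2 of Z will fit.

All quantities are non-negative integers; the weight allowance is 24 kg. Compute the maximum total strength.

N has the best ratio (9/4); taking only N gives at most 4×9 = 36 (stopped by the supply cap of 4).
Mixing does better — 4×N and 1×H: weight 21 ≤ 24, strength 4·9 + 1·8 = 44.

44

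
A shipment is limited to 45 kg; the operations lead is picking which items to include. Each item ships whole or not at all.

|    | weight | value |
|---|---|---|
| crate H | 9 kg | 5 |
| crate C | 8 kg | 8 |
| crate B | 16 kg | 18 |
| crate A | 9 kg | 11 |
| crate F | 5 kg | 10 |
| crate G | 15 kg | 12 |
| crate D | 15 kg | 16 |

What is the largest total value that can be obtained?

This is an integer program with binary decision variables.
crate C + crate B + crate F + crate D: weight 8 + 16 + 5 + 15 = 44 ≤ 45, value 8 + 18 + 10 + 16 = 52.
crate B + crate A + crate F + crate D: weight 16 + 9 + 5 + 15 = 45 ≤ 45, value 18 + 11 + 10 + 16 = 55.
Best is crate B, crate A, crate F, and crate D with total value 55.

55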